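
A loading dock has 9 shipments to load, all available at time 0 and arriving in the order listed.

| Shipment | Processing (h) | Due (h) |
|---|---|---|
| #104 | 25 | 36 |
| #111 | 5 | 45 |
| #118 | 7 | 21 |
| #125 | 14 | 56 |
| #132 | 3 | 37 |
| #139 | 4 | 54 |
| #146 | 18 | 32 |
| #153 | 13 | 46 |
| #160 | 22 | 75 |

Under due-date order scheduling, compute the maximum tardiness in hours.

EDD (increasing due date): #118 #146 #104 #132 #111 #153 #139 #125 #160.
#118: 0→7, due 21, tardiness 0
#146: 7→25, due 32, tardiness 0
#104: 25→50, due 36, tardiness 14
#132: 50→53, due 37, tardiness 16
#111: 53→58, due 45, tardiness 13
#153: 58→71, due 46, tardiness 25
#139: 71→75, due 54, tardiness 21
#125: 75→89, due 56, tardiness 33
#160: 89→111, due 75, tardiness 36
Maximum = 36.

36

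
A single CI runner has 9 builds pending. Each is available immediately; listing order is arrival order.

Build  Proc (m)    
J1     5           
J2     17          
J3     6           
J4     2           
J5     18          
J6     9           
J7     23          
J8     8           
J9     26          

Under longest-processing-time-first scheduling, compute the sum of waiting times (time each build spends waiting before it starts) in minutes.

LPT (decreasing processing time): J9 J7 J5 J2 J6 J8 J3 J1 J4.
J9: waits 0, runs 0→26
J7: waits 26, runs 26→49
J5: waits 49, runs 49→67
J2: waits 67, runs 67→84
J6: waits 84, runs 84→93
J8: waits 93, runs 93→101
J3: waits 101, runs 101→107
J1: waits 107, runs 107→112
J4: waits 112, runs 112→114
Sum = 0+26+49+67+84+93+101+107+112 = 639.

639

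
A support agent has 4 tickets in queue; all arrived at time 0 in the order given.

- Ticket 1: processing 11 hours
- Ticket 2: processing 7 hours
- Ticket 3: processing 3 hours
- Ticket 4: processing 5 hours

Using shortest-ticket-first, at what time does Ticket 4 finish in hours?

8

SPT (increasing processing time): Ticket 3 Ticket 4 Ticket 2 Ticket 1.
Ticket 3: 0→3
Ticket 4: 3→8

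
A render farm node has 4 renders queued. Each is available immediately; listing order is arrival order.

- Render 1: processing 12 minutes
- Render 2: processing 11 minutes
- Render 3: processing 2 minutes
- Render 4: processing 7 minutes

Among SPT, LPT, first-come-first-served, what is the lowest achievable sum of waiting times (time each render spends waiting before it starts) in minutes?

31

SPT (increasing processing time): Render 3 Render 4 Render 2 Render 1.
Render 3: waits 0, runs 0→2
Render 4: waits 2, runs 2→9
Render 2: waits 9, runs 9→20
Render 1: waits 20, runs 20→32
Sum = 0+2+9+20 = 31.
LPT (decreasing processing time): Render 1 Render 2 Render 4 Render 3.
Render 1: waits 0, runs 0→12
Render 2: waits 12, runs 12→23
Render 4: waits 23, runs 23→30
Render 3: waits 30, runs 30→32
Sum = 0+12+23+30 = 65.
FIFO (arrival order): Render 1 Render 2 Render 3 Render 4.
Render 1: waits 0, runs 0→12
Render 2: waits 12, runs 12→23
Render 3: waits 23, runs 23→25
Render 4: waits 25, runs 25→32
Sum = 0+12+23+25 = 60.
SPT 31, LPT 65, FIFO 60 → minimum 31.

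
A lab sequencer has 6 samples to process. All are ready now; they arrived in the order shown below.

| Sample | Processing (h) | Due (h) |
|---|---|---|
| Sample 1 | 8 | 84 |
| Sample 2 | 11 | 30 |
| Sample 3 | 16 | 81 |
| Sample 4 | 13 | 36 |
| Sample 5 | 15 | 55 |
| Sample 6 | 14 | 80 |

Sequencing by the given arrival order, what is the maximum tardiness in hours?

12

FIFO (arrival order): Sample 1 Sample 2 Sample 3 Sample 4 Sample 5 Sample 6.
Sample 1: 0→8, due 84, tardiness 0
Sample 2: 8→19, due 30, tardiness 0
Sample 3: 19→35, due 81, tardiness 0
Sample 4: 35→48, due 36, tardiness 12
Sample 5: 48→63, due 55, tardiness 8
Sample 6: 63→77, due 80, tardiness 0
Maximum = 12.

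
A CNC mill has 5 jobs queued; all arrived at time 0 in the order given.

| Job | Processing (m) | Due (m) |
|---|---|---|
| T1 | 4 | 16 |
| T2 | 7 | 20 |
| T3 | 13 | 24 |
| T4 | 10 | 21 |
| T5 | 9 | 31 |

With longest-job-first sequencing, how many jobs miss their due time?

4

LPT (decreasing processing time): T3 T4 T5 T2 T1.
T3: 0→13, due 24, tardiness 0
T4: 13→23, due 21, tardiness 2
T5: 23→32, due 31, tardiness 1
T2: 32→39, due 20, tardiness 19
T1: 39→43, due 16, tardiness 27
Late jobs: 4.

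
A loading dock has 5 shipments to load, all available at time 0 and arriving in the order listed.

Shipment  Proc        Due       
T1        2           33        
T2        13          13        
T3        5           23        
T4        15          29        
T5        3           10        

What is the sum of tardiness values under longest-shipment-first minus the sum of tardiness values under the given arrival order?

20

LPT (decreasing processing time): T4 T2 T3 T5 T1.
T4: 0→15, due 29, tardiness 0
T2: 15→28, due 13, tardiness 15
T3: 28→33, due 23, tardiness 10
T5: 33→36, due 10, tardiness 26
T1: 36→38, due 33, tardiness 5
Sum = 0+15+10+26+5 = 56.
FIFO (arrival order): T1 T2 T3 T4 T5.
T1: 0→2, due 33, tardiness 0
T2: 2→15, due 13, tardiness 2
T3: 15→20, due 23, tardiness 0
T4: 20→35, due 29, tardiness 6
T5: 35→38, due 10, tardiness 28
Sum = 0+2+0+6+28 = 36.
Difference = 56 − 36 = 20.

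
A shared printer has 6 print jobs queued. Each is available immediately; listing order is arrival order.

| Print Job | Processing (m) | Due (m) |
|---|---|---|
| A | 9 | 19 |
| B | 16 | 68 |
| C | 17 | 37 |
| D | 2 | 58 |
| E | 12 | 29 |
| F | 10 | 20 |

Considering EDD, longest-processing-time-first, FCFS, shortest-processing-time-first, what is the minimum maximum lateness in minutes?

11

EDD (increasing due date): A F E C D B.
A: 0→9, due 19, lateness -10
F: 9→19, due 20, lateness -1
E: 19→31, due 29, lateness 2
C: 31→48, due 37, lateness 11
D: 48→50, due 58, lateness -8
B: 50→66, due 68, lateness -2
Maximum = 11.
LPT (decreasing processing time): C B E F A D.
C: 0→17, due 37, lateness -20
B: 17→33, due 68, lateness -35
E: 33→45, due 29, lateness 16
F: 45→55, due 20, lateness 35
A: 55→64, due 19, lateness 45
D: 64→66, due 58, lateness 8
Maximum = 45.
FIFO (arrival order): A B C D E F.
A: 0→9, due 19, lateness -10
B: 9→25, due 68, lateness -43
C: 25→42, due 37, lateness 5
D: 42→44, due 58, lateness -14
E: 44→56, due 29, lateness 27
F: 56→66, due 20, lateness 46
Maximum = 46.
SPT (increasing processing time): D A F E B C.
D: 0→2, due 58, lateness -56
A: 2→11, due 19, lateness -8
F: 11→21, due 20, lateness 1
E: 21→33, due 29, lateness 4
B: 33→49, due 68, lateness -19
C: 49→66, due 37, lateness 29
Maximum = 29.
EDD 11, LPT 45, FIFO 46, SPT 29 → minimum 11.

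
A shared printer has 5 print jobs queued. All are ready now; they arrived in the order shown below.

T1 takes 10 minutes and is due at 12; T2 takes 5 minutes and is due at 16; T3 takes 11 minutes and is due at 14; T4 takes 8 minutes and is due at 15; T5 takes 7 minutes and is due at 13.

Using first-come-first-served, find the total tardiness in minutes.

59

FIFO (arrival order): T1 T2 T3 T4 T5.
T1: 0→10, due 12, tardiness 0
T2: 10→15, due 16, tardiness 0
T3: 15→26, due 14, tardiness 12
T4: 26→34, due 15, tardiness 19
T5: 34→41, due 13, tardiness 28
Sum = 0+0+12+19+28 = 59.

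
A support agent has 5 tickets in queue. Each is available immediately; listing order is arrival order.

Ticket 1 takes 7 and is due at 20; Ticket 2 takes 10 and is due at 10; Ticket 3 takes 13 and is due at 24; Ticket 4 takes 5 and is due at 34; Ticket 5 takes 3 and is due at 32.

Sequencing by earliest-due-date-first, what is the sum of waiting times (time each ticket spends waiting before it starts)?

EDD (increasing due date): Ticket 2 Ticket 1 Ticket 3 Ticket 5 Ticket 4.
Ticket 2: waits 0, runs 0→10
Ticket 1: waits 10, runs 10→17
Ticket 3: waits 17, runs 17→30
Ticket 5: waits 30, runs 30→33
Ticket 4: waits 33, runs 33→38
Sum = 0+10+17+30+33 = 90.

90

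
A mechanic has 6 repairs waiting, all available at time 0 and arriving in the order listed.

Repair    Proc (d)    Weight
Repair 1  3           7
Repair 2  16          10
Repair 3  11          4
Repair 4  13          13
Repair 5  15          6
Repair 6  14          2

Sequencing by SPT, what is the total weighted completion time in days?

1566

SPT (increasing processing time): Repair 1 Repair 3 Repair 4 Repair 6 Repair 5 Repair 2.
Repair 1: finishes 3, weight 7, w·C = 21
Repair 3: finishes 14, weight 4, w·C = 56
Repair 4: finishes 27, weight 13, w·C = 351
Repair 6: finishes 41, weight 2, w·C = 82
Repair 5: finishes 56, weight 6, w·C = 336
Repair 2: finishes 72, weight 10, w·C = 720
Sum = 21+56+351+82+336+720 = 1566.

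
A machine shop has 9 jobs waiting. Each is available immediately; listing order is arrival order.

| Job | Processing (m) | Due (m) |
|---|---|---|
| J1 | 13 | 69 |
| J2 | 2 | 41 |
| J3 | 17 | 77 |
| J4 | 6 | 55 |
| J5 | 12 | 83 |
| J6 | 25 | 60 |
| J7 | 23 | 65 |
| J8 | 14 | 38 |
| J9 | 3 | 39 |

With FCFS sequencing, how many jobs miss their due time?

4

FIFO (arrival order): J1 J2 J3 J4 J5 J6 J7 J8 J9.
J1: 0→13, due 69, tardiness 0
J2: 13→15, due 41, tardiness 0
J3: 15→32, due 77, tardiness 0
J4: 32→38, due 55, tardiness 0
J5: 38→50, due 83, tardiness 0
J6: 50→75, due 60, tardiness 15
J7: 75→98, due 65, tardiness 33
J8: 98→112, due 38, tardiness 74
J9: 112→115, due 39, tardiness 76
Late jobs: 4.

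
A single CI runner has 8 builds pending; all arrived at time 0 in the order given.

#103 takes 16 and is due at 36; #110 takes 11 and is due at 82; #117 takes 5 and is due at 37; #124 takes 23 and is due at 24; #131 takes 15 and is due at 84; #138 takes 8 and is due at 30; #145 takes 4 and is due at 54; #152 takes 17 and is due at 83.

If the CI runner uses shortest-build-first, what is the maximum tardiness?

75

SPT (increasing processing time): #145 #117 #138 #110 #131 #103 #152 #124.
#145: 0→4, due 54, tardiness 0
#117: 4→9, due 37, tardiness 0
#138: 9→17, due 30, tardiness 0
#110: 17→28, due 82, tardiness 0
#131: 28→43, due 84, tardiness 0
#103: 43→59, due 36, tardiness 23
#152: 59→76, due 83, tardiness 0
#124: 76→99, due 24, tardiness 75
Maximum = 75.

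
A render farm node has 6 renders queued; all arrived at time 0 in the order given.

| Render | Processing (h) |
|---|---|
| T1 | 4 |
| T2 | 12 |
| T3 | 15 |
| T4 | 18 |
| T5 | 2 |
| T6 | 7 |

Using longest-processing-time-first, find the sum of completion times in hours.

LPT (decreasing processing time): T4 T3 T2 T6 T1 T5.
T4: 0→18
T3: 18→33
T2: 33→45
T6: 45→52
T1: 52→56
T5: 56→58
Sum = 18+33+45+52+56+58 = 262.

262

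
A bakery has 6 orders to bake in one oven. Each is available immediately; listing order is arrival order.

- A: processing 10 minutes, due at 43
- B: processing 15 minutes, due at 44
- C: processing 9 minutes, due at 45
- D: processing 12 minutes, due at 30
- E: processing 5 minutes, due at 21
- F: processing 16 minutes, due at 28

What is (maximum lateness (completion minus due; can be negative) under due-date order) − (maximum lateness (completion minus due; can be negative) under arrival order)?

-17

EDD (increasing due date): E F D A B C.
E: 0→5, due 21, lateness -16
F: 5→21, due 28, lateness -7
D: 21→33, due 30, lateness 3
A: 33→43, due 43, lateness 0
B: 43→58, due 44, lateness 14
C: 58→67, due 45, lateness 22
Maximum = 22.
FIFO (arrival order): A B C D E F.
A: 0→10, due 43, lateness -33
B: 10→25, due 44, lateness -19
C: 25→34, due 45, lateness -11
D: 34→46, due 30, lateness 16
E: 46→51, due 21, lateness 30
F: 51→67, due 28, lateness 39
Maximum = 39.
Difference = 22 − 39 = -17.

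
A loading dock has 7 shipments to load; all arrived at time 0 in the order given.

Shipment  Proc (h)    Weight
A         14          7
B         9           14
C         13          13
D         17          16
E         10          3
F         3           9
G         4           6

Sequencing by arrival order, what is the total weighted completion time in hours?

FIFO (arrival order): A B C D E F G.
A: finishes 14, weight 7, w·C = 98
B: finishes 23, weight 14, w·C = 322
C: finishes 36, weight 13, w·C = 468
D: finishes 53, weight 16, w·C = 848
E: finishes 63, weight 3, w·C = 189
F: finishes 66, weight 9, w·C = 594
G: finishes 70, weight 6, w·C = 420
Sum = 98+322+468+848+189+594+420 = 2939.

2939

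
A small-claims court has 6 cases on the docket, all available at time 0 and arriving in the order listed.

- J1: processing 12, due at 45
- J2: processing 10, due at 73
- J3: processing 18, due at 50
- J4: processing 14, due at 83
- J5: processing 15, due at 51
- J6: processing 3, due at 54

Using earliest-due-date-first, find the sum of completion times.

265

EDD (increasing due date): J1 J3 J5 J6 J2 J4.
J1: 0→12
J3: 12→30
J5: 30→45
J6: 45→48
J2: 48→58
J4: 58→72
Sum = 12+30+45+48+58+72 = 265.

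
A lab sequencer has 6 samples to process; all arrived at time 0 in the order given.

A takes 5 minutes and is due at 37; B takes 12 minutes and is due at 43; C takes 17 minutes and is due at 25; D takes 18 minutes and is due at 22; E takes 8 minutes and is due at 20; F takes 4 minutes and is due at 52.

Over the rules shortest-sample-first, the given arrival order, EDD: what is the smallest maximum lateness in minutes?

18

SPT (increasing processing time): F A E B C D.
F: 0→4, due 52, lateness -48
A: 4→9, due 37, lateness -28
E: 9→17, due 20, lateness -3
B: 17→29, due 43, lateness -14
C: 29→46, due 25, lateness 21
D: 46→64, due 22, lateness 42
Maximum = 42.
FIFO (arrival order): A B C D E F.
A: 0→5, due 37, lateness -32
B: 5→17, due 43, lateness -26
C: 17→34, due 25, lateness 9
D: 34→52, due 22, lateness 30
E: 52→60, due 20, lateness 40
F: 60→64, due 52, lateness 12
Maximum = 40.
EDD (increasing due date): E D C A B F.
E: 0→8, due 20, lateness -12
D: 8→26, due 22, lateness 4
C: 26→43, due 25, lateness 18
A: 43→48, due 37, lateness 11
B: 48→60, due 43, lateness 17
F: 60→64, due 52, lateness 12
Maximum = 18.
SPT 42, FIFO 40, EDD 18 → minimum 18.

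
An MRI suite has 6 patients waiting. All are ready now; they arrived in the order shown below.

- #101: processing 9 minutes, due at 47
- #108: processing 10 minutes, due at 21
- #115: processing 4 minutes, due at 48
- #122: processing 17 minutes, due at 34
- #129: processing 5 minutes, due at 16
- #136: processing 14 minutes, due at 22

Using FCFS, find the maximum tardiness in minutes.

FIFO (arrival order): #101 #108 #115 #122 #129 #136.
#101: 0→9, due 47, tardiness 0
#108: 9→19, due 21, tardiness 0
#115: 19→23, due 48, tardiness 0
#122: 23→40, due 34, tardiness 6
#129: 40→45, due 16, tardiness 29
#136: 45→59, due 22, tardiness 37
Maximum = 37.

37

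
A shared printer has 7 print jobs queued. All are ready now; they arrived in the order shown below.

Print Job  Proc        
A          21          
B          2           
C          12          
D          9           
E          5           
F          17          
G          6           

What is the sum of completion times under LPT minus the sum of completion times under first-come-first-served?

LPT (decreasing processing time): A F C D G E B.
A: 0→21
F: 21→38
C: 38→50
D: 50→59
G: 59→65
E: 65→70
B: 70→72
Sum = 21+38+50+59+65+70+72 = 375.
FIFO (arrival order): A B C D E F G.
A: 0→21
B: 21→23
C: 23→35
D: 35→44
E: 44→49
F: 49→66
G: 66→72
Sum = 21+23+35+44+49+66+72 = 310.
Difference = 375 − 310 = 65.

65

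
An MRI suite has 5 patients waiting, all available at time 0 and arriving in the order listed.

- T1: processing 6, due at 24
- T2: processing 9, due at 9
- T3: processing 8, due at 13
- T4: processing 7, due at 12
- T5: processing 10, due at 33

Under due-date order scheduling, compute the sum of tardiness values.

28

EDD (increasing due date): T2 T4 T3 T1 T5.
T2: 0→9, due 9, tardiness 0
T4: 9→16, due 12, tardiness 4
T3: 16→24, due 13, tardiness 11
T1: 24→30, due 24, tardiness 6
T5: 30→40, due 33, tardiness 7
Sum = 0+4+11+6+7 = 28.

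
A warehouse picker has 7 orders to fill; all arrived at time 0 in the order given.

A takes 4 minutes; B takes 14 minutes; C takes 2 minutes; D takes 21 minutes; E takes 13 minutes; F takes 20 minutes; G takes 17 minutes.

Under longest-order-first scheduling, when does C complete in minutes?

91

LPT (decreasing processing time): D F G B E A C.
D: 0→21
F: 21→41
G: 41→58
B: 58→72
E: 72→85
A: 85→89
C: 89→91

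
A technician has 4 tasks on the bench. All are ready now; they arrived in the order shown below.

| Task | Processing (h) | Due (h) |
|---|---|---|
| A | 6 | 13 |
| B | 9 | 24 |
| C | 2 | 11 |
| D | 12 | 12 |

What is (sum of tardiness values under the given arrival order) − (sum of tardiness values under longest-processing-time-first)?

-9

FIFO (arrival order): A B C D.
A: 0→6, due 13, tardiness 0
B: 6→15, due 24, tardiness 0
C: 15→17, due 11, tardiness 6
D: 17→29, due 12, tardiness 17
Sum = 0+0+6+17 = 23.
LPT (decreasing processing time): D B A C.
D: 0→12, due 12, tardiness 0
B: 12→21, due 24, tardiness 0
A: 21→27, due 13, tardiness 14
C: 27→29, due 11, tardiness 18
Sum = 0+0+14+18 = 32.
Difference = 23 − 32 = -9.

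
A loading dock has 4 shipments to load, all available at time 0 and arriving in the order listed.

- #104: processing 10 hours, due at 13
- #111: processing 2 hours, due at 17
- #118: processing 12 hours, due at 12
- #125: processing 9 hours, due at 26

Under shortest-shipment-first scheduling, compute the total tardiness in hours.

29

SPT (increasing processing time): #111 #125 #104 #118.
#111: 0→2, due 17, tardiness 0
#125: 2→11, due 26, tardiness 0
#104: 11→21, due 13, tardiness 8
#118: 21→33, due 12, tardiness 21
Sum = 0+0+8+21 = 29.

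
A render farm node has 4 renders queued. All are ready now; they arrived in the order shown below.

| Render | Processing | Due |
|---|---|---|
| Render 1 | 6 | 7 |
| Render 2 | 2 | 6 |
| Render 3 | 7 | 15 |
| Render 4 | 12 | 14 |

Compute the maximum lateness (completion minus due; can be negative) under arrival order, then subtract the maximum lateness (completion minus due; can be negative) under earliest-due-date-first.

FIFO (arrival order): Render 1 Render 2 Render 3 Render 4.
Render 1: 0→6, due 7, lateness -1
Render 2: 6→8, due 6, lateness 2
Render 3: 8→15, due 15, lateness 0
Render 4: 15→27, due 14, lateness 13
Maximum = 13.
EDD (increasing due date): Render 2 Render 1 Render 4 Render 3.
Render 2: 0→2, due 6, lateness -4
Render 1: 2→8, due 7, lateness 1
Render 4: 8→20, due 14, lateness 6
Render 3: 20→27, due 15, lateness 12
Maximum = 12.
Difference = 13 − 12 = 1.

1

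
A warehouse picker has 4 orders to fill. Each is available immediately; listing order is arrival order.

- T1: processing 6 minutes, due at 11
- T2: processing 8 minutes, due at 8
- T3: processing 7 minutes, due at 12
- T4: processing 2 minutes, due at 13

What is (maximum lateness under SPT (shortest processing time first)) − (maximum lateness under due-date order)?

SPT (increasing processing time): T4 T1 T3 T2.
T4: 0→2, due 13, lateness -11
T1: 2→8, due 11, lateness -3
T3: 8→15, due 12, lateness 3
T2: 15→23, due 8, lateness 15
Maximum = 15.
EDD (increasing due date): T2 T1 T3 T4.
T2: 0→8, due 8, lateness 0
T1: 8→14, due 11, lateness 3
T3: 14→21, due 12, lateness 9
T4: 21→23, due 13, lateness 10
Maximum = 10.
Difference = 15 − 10 = 5.

5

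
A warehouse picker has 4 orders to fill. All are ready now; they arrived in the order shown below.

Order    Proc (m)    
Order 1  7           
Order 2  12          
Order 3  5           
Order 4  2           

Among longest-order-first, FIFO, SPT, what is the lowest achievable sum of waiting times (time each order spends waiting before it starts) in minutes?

23

LPT (decreasing processing time): Order 2 Order 1 Order 3 Order 4.
Order 2: waits 0, runs 0→12
Order 1: waits 12, runs 12→19
Order 3: waits 19, runs 19→24
Order 4: waits 24, runs 24→26
Sum = 0+12+19+24 = 55.
FIFO (arrival order): Order 1 Order 2 Order 3 Order 4.
Order 1: waits 0, runs 0→7
Order 2: waits 7, runs 7→19
Order 3: waits 19, runs 19→24
Order 4: waits 24, runs 24→26
Sum = 0+7+19+24 = 50.
SPT (increasing processing time): Order 4 Order 3 Order 1 Order 2.
Order 4: waits 0, runs 0→2
Order 3: waits 2, runs 2→7
Order 1: waits 7, runs 7→14
Order 2: waits 14, runs 14→26
Sum = 0+2+7+14 = 23.
LPT 55, FIFO 50, SPT 23 → minimum 23.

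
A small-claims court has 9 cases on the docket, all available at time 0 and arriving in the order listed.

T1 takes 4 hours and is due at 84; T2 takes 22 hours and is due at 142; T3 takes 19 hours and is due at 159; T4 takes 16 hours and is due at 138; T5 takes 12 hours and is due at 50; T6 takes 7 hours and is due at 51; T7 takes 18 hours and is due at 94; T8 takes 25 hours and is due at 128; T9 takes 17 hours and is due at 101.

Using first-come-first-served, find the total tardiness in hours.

95

FIFO (arrival order): T1 T2 T3 T4 T5 T6 T7 T8 T9.
T1: 0→4, due 84, tardiness 0
T2: 4→26, due 142, tardiness 0
T3: 26→45, due 159, tardiness 0
T4: 45→61, due 138, tardiness 0
T5: 61→73, due 50, tardiness 23
T6: 73→80, due 51, tardiness 29
T7: 80→98, due 94, tardiness 4
T8: 98→123, due 128, tardiness 0
T9: 123→140, due 101, tardiness 39
Sum = 0+0+0+0+23+29+4+0+39 = 95.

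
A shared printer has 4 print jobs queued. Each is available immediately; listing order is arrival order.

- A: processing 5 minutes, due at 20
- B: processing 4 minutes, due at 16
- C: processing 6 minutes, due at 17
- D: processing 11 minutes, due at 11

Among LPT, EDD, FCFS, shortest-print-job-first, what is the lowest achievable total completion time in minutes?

54

LPT (decreasing processing time): D C A B.
D: 0→11
C: 11→17
A: 17→22
B: 22→26
Sum = 11+17+22+26 = 76.
EDD (increasing due date): D B C A.
D: 0→11
B: 11→15
C: 15→21
A: 21→26
Sum = 11+15+21+26 = 73.
FIFO (arrival order): A B C D.
A: 0→5
B: 5→9
C: 9→15
D: 15→26
Sum = 5+9+15+26 = 55.
SPT (increasing processing time): B A C D.
B: 0→4
A: 4→9
C: 9→15
D: 15→26
Sum = 4+9+15+26 = 54.
LPT 76, EDD 73, FIFO 55, SPT 54 → minimum 54.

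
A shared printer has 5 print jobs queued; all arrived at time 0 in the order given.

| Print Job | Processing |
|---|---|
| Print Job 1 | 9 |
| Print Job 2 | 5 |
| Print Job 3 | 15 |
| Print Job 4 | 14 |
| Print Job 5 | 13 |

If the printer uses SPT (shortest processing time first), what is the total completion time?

SPT (increasing processing time): Print Job 2 Print Job 1 Print Job 5 Print Job 4 Print Job 3.
Print Job 2: 0→5
Print Job 1: 5→14
Print Job 5: 14→27
Print Job 4: 27→41
Print Job 3: 41→56
Sum = 5+14+27+41+56 = 143.

143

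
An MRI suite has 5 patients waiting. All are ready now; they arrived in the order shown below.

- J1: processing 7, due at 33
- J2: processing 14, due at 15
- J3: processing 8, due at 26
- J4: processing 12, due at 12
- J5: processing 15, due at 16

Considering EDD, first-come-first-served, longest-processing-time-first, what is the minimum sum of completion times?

EDD (increasing due date): J4 J2 J5 J3 J1.
J4: 0→12
J2: 12→26
J5: 26→41
J3: 41→49
J1: 49→56
Sum = 12+26+41+49+56 = 184.
FIFO (arrival order): J1 J2 J3 J4 J5.
J1: 0→7
J2: 7→21
J3: 21→29
J4: 29→41
J5: 41→56
Sum = 7+21+29+41+56 = 154.
LPT (decreasing processing time): J5 J2 J4 J3 J1.
J5: 0→15
J2: 15→29
J4: 29→41
J3: 41→49
J1: 49→56
Sum = 15+29+41+49+56 = 190.
EDD 184, FIFO 154, LPT 190 → minimum 154.

154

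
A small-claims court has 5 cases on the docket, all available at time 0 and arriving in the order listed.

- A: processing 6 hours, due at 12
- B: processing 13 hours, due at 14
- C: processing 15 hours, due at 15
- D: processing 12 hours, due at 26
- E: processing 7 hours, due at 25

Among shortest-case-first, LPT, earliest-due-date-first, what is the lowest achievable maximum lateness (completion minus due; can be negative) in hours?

27

SPT (increasing processing time): A E D B C.
A: 0→6, due 12, lateness -6
E: 6→13, due 25, lateness -12
D: 13→25, due 26, lateness -1
B: 25→38, due 14, lateness 24
C: 38→53, due 15, lateness 38
Maximum = 38.
LPT (decreasing processing time): C B D E A.
C: 0→15, due 15, lateness 0
B: 15→28, due 14, lateness 14
D: 28→40, due 26, lateness 14
E: 40→47, due 25, lateness 22
A: 47→53, due 12, lateness 41
Maximum = 41.
EDD (increasing due date): A B C E D.
A: 0→6, due 12, lateness -6
B: 6→19, due 14, lateness 5
C: 19→34, due 15, lateness 19
E: 34→41, due 25, lateness 16
D: 41→53, due 26, lateness 27
Maximum = 27.
SPT 38, LPT 41, EDD 27 → minimum 27.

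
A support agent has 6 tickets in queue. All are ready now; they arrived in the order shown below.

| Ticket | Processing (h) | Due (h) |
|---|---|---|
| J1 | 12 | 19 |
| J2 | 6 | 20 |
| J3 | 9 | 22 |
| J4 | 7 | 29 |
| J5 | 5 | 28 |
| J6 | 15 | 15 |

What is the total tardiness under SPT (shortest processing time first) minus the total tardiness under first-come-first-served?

4

SPT (increasing processing time): J5 J2 J4 J3 J1 J6.
J5: 0→5, due 28, tardiness 0
J2: 5→11, due 20, tardiness 0
J4: 11→18, due 29, tardiness 0
J3: 18→27, due 22, tardiness 5
J1: 27→39, due 19, tardiness 20
J6: 39→54, due 15, tardiness 39
Sum = 0+0+0+5+20+39 = 64.
FIFO (arrival order): J1 J2 J3 J4 J5 J6.
J1: 0→12, due 19, tardiness 0
J2: 12→18, due 20, tardiness 0
J3: 18→27, due 22, tardiness 5
J4: 27→34, due 29, tardiness 5
J5: 34→39, due 28, tardiness 11
J6: 39→54, due 15, tardiness 39
Sum = 0+0+5+5+11+39 = 60.
Difference = 64 − 60 = 4.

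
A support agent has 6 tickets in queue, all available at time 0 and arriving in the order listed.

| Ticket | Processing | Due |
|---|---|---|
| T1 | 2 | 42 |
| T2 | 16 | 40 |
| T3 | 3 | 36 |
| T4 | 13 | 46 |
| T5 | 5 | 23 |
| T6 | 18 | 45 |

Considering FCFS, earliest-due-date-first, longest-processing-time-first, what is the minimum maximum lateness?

11

FIFO (arrival order): T1 T2 T3 T4 T5 T6.
T1: 0→2, due 42, lateness -40
T2: 2→18, due 40, lateness -22
T3: 18→21, due 36, lateness -15
T4: 21→34, due 46, lateness -12
T5: 34→39, due 23, lateness 16
T6: 39→57, due 45, lateness 12
Maximum = 16.
EDD (increasing due date): T5 T3 T2 T1 T6 T4.
T5: 0→5, due 23, lateness -18
T3: 5→8, due 36, lateness -28
T2: 8→24, due 40, lateness -16
T1: 24→26, due 42, lateness -16
T6: 26→44, due 45, lateness -1
T4: 44→57, due 46, lateness 11
Maximum = 11.
LPT (decreasing processing time): T6 T2 T4 T5 T3 T1.
T6: 0→18, due 45, lateness -27
T2: 18→34, due 40, lateness -6
T4: 34→47, due 46, lateness 1
T5: 47→52, due 23, lateness 29
T3: 52→55, due 36, lateness 19
T1: 55→57, due 42, lateness 15
Maximum = 29.
FIFO 16, EDD 11, LPT 29 → minimum 11.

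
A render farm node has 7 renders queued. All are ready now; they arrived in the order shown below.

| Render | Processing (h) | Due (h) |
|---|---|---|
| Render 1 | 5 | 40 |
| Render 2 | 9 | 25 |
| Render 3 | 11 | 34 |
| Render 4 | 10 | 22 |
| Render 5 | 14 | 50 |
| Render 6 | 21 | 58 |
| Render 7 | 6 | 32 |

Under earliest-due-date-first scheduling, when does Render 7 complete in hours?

EDD (increasing due date): Render 4 Render 2 Render 7 Render 3 Render 1 Render 5 Render 6.
Render 4: 0→10
Render 2: 10→19
Render 7: 19→25

25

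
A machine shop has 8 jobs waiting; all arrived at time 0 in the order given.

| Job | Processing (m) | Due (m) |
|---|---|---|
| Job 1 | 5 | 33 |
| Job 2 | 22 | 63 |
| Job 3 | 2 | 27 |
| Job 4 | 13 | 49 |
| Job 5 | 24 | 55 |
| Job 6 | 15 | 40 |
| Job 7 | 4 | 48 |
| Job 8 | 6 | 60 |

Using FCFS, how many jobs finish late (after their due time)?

FIFO (arrival order): Job 1 Job 2 Job 3 Job 4 Job 5 Job 6 Job 7 Job 8.
Job 1: 0→5, due 33, tardiness 0
Job 2: 5→27, due 63, tardiness 0
Job 3: 27→29, due 27, tardiness 2
Job 4: 29→42, due 49, tardiness 0
Job 5: 42→66, due 55, tardiness 11
Job 6: 66→81, due 40, tardiness 41
Job 7: 81→85, due 48, tardiness 37
Job 8: 85→91, due 60, tardiness 31
Late jobs: 5.

5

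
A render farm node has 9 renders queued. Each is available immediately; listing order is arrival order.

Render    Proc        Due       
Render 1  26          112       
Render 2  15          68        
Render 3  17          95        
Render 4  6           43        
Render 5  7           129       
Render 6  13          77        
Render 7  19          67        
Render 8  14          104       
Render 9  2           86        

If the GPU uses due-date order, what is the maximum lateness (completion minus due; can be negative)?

EDD (increasing due date): Render 4 Render 7 Render 2 Render 6 Render 9 Render 3 Render 8 Render 1 Render 5.
Render 4: 0→6, due 43, lateness -37
Render 7: 6→25, due 67, lateness -42
Render 2: 25→40, due 68, lateness -28
Render 6: 40→53, due 77, lateness -24
Render 9: 53→55, due 86, lateness -31
Render 3: 55→72, due 95, lateness -23
Render 8: 72→86, due 104, lateness -18
Render 1: 86→112, due 112, lateness 0
Render 5: 112→119, due 129, lateness -10
Maximum = 0.

0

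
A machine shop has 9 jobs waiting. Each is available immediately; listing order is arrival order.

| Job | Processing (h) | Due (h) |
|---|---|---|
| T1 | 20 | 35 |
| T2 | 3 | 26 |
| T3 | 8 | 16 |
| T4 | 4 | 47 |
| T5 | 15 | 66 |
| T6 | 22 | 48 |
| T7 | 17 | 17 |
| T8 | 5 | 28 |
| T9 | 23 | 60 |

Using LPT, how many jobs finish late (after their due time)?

LPT (decreasing processing time): T9 T6 T1 T7 T5 T3 T8 T4 T2.
T9: 0→23, due 60, tardiness 0
T6: 23→45, due 48, tardiness 0
T1: 45→65, due 35, tardiness 30
T7: 65→82, due 17, tardiness 65
T5: 82→97, due 66, tardiness 31
T3: 97→105, due 16, tardiness 89
T8: 105→110, due 28, tardiness 82
T4: 110→114, due 47, tardiness 67
T2: 114→117, due 26, tardiness 91
Late jobs: 7.

7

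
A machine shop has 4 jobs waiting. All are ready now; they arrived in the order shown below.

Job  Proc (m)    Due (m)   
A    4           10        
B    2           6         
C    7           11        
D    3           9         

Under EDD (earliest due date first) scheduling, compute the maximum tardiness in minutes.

5

EDD (increasing due date): B D A C.
B: 0→2, due 6, tardiness 0
D: 2→5, due 9, tardiness 0
A: 5→9, due 10, tardiness 0
C: 9→16, due 11, tardiness 5
Maximum = 5.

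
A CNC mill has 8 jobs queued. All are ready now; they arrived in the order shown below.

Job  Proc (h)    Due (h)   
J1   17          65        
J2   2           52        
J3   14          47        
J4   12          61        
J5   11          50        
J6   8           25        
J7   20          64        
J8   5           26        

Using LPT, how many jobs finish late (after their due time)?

LPT (decreasing processing time): J7 J1 J3 J4 J5 J6 J8 J2.
J7: 0→20, due 64, tardiness 0
J1: 20→37, due 65, tardiness 0
J3: 37→51, due 47, tardiness 4
J4: 51→63, due 61, tardiness 2
J5: 63→74, due 50, tardiness 24
J6: 74→82, due 25, tardiness 57
J8: 82→87, due 26, tardiness 61
J2: 87→89, due 52, tardiness 37
Late jobs: 6.

6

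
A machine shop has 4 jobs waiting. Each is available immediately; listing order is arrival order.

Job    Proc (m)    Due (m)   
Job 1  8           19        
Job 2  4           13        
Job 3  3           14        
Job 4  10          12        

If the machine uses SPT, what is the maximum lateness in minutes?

SPT (increasing processing time): Job 3 Job 2 Job 1 Job 4.
Job 3: 0→3, due 14, lateness -11
Job 2: 3→7, due 13, lateness -6
Job 1: 7→15, due 19, lateness -4
Job 4: 15→25, due 12, lateness 13
Maximum = 13.

13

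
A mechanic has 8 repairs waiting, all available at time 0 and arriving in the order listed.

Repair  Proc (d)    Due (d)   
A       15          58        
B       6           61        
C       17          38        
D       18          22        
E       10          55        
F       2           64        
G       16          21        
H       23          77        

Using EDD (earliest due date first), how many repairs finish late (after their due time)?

7

EDD (increasing due date): G D C E A B F H.
G: 0→16, due 21, tardiness 0
D: 16→34, due 22, tardiness 12
C: 34→51, due 38, tardiness 13
E: 51→61, due 55, tardiness 6
A: 61→76, due 58, tardiness 18
B: 76→82, due 61, tardiness 21
F: 82→84, due 64, tardiness 20
H: 84→107, due 77, tardiness 30
Late repairs: 7.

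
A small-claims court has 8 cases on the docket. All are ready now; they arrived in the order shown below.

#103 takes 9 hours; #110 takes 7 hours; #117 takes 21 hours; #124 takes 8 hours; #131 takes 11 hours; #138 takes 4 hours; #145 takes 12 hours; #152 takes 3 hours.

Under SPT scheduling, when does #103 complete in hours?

31

SPT (increasing processing time): #152 #138 #110 #124 #103 #131 #145 #117.
#152: 0→3
#138: 3→7
#110: 7→14
#124: 14→22
#103: 22→31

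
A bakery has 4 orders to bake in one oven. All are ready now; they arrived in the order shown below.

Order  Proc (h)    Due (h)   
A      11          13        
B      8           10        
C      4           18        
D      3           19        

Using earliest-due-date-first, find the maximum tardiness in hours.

EDD (increasing due date): B A C D.
B: 0→8, due 10, tardiness 0
A: 8→19, due 13, tardiness 6
C: 19→23, due 18, tardiness 5
D: 23→26, due 19, tardiness 7
Maximum = 7.

7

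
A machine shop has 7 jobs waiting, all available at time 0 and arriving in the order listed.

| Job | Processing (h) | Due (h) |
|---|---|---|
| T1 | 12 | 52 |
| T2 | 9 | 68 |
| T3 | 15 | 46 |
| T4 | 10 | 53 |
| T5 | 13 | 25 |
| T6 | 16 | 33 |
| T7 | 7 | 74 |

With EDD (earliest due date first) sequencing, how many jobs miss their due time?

4

EDD (increasing due date): T5 T6 T3 T1 T4 T2 T7.
T5: 0→13, due 25, tardiness 0
T6: 13→29, due 33, tardiness 0
T3: 29→44, due 46, tardiness 0
T1: 44→56, due 52, tardiness 4
T4: 56→66, due 53, tardiness 13
T2: 66→75, due 68, tardiness 7
T7: 75→82, due 74, tardiness 8
Late jobs: 4.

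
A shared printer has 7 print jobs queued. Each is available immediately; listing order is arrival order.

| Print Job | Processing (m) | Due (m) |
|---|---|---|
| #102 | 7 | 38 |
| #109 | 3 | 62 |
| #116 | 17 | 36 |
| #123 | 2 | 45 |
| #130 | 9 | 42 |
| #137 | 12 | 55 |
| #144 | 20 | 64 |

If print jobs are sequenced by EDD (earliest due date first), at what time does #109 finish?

EDD (increasing due date): #116 #102 #130 #123 #137 #109 #144.
#116: 0→17
#102: 17→24
#130: 24→33
#123: 33→35
#137: 35→47
#109: 47→50

50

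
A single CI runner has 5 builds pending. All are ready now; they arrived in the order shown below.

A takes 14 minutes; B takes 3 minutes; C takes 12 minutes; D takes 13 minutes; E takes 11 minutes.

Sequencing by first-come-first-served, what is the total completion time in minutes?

155

FIFO (arrival order): A B C D E.
A: 0→14
B: 14→17
C: 17→29
D: 29→42
E: 42→53
Sum = 14+17+29+42+53 = 155.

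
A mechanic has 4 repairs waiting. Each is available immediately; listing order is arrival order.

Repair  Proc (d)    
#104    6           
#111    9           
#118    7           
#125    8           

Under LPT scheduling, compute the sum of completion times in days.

80

LPT (decreasing processing time): #111 #125 #118 #104.
#111: 0→9
#125: 9→17
#118: 17→24
#104: 24→30
Sum = 9+17+24+30 = 80.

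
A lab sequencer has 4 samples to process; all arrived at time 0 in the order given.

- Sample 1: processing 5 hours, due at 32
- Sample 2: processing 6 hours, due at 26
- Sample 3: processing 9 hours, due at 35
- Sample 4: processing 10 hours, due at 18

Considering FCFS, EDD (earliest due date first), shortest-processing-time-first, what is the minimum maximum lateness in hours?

-5

FIFO (arrival order): Sample 1 Sample 2 Sample 3 Sample 4.
Sample 1: 0→5, due 32, lateness -27
Sample 2: 5→11, due 26, lateness -15
Sample 3: 11→20, due 35, lateness -15
Sample 4: 20→30, due 18, lateness 12
Maximum = 12.
EDD (increasing due date): Sample 4 Sample 2 Sample 1 Sample 3.
Sample 4: 0→10, due 18, lateness -8
Sample 2: 10→16, due 26, lateness -10
Sample 1: 16→21, due 32, lateness -11
Sample 3: 21→30, due 35, lateness -5
Maximum = -5.
SPT (increasing processing time): Sample 1 Sample 2 Sample 3 Sample 4.
Sample 1: 0→5, due 32, lateness -27
Sample 2: 5→11, due 26, lateness -15
Sample 3: 11→20, due 35, lateness -15
Sample 4: 20→30, due 18, lateness 12
Maximum = 12.
FIFO 12, EDD -5, SPT 12 → minimum -5.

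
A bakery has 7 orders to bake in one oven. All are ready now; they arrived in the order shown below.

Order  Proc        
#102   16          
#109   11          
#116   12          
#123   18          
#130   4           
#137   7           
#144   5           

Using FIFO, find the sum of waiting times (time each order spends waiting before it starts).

268

FIFO (arrival order): #102 #109 #116 #123 #130 #137 #144.
#102: waits 0, runs 0→16
#109: waits 16, runs 16→27
#116: waits 27, runs 27→39
#123: waits 39, runs 39→57
#130: waits 57, runs 57→61
#137: waits 61, runs 61→68
#144: waits 68, runs 68→73
Sum = 0+16+27+39+57+61+68 = 268.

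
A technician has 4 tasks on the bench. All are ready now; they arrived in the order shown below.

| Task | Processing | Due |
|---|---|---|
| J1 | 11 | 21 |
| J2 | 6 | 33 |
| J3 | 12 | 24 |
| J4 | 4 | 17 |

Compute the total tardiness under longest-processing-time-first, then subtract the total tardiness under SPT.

LPT (decreasing processing time): J3 J1 J2 J4.
J3: 0→12, due 24, tardiness 0
J1: 12→23, due 21, tardiness 2
J2: 23→29, due 33, tardiness 0
J4: 29→33, due 17, tardiness 16
Sum = 0+2+0+16 = 18.
SPT (increasing processing time): J4 J2 J1 J3.
J4: 0→4, due 17, tardiness 0
J2: 4→10, due 33, tardiness 0
J1: 10→21, due 21, tardiness 0
J3: 21→33, due 24, tardiness 9
Sum = 0+0+0+9 = 9.
Difference = 18 − 9 = 9.

9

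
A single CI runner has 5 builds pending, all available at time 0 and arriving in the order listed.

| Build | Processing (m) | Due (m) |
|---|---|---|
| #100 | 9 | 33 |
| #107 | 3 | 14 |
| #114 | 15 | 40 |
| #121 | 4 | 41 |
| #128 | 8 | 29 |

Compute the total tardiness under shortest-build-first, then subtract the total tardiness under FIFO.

-10

SPT (increasing processing time): #107 #121 #128 #100 #114.
#107: 0→3, due 14, tardiness 0
#121: 3→7, due 41, tardiness 0
#128: 7→15, due 29, tardiness 0
#100: 15→24, due 33, tardiness 0
#114: 24→39, due 40, tardiness 0
Sum = 0+0+0+0+0 = 0.
FIFO (arrival order): #100 #107 #114 #121 #128.
#100: 0→9, due 33, tardiness 0
#107: 9→12, due 14, tardiness 0
#114: 12→27, due 40, tardiness 0
#121: 27→31, due 41, tardiness 0
#128: 31→39, due 29, tardiness 10
Sum = 0+0+0+0+10 = 10.
Difference = 0 − 10 = -10.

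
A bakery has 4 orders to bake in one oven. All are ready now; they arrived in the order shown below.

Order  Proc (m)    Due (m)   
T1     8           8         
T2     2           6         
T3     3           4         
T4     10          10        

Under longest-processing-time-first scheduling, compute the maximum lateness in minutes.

LPT (decreasing processing time): T4 T1 T3 T2.
T4: 0→10, due 10, lateness 0
T1: 10→18, due 8, lateness 10
T3: 18→21, due 4, lateness 17
T2: 21→23, due 6, lateness 17
Maximum = 17.

17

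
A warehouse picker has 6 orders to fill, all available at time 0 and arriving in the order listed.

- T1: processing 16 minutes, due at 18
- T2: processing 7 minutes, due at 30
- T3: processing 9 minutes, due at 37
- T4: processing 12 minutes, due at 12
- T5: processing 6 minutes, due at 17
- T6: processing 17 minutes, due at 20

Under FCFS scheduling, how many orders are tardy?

3

FIFO (arrival order): T1 T2 T3 T4 T5 T6.
T1: 0→16, due 18, tardiness 0
T2: 16→23, due 30, tardiness 0
T3: 23→32, due 37, tardiness 0
T4: 32→44, due 12, tardiness 32
T5: 44→50, due 17, tardiness 33
T6: 50→67, due 20, tardiness 47
Late orders: 3.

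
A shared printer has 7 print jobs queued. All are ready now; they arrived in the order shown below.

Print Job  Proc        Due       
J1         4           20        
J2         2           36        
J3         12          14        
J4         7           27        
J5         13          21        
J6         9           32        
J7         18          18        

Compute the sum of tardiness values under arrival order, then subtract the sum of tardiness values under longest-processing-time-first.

FIFO (arrival order): J1 J2 J3 J4 J5 J6 J7.
J1: 0→4, due 20, tardiness 0
J2: 4→6, due 36, tardiness 0
J3: 6→18, due 14, tardiness 4
J4: 18→25, due 27, tardiness 0
J5: 25→38, due 21, tardiness 17
J6: 38→47, due 32, tardiness 15
J7: 47→65, due 18, tardiness 47
Sum = 0+0+4+0+17+15+47 = 83.
LPT (decreasing processing time): J7 J5 J3 J6 J4 J1 J2.
J7: 0→18, due 18, tardiness 0
J5: 18→31, due 21, tardiness 10
J3: 31→43, due 14, tardiness 29
J6: 43→52, due 32, tardiness 20
J4: 52→59, due 27, tardiness 32
J1: 59→63, due 20, tardiness 43
J2: 63→65, due 36, tardiness 29
Sum = 0+10+29+20+32+43+29 = 163.
Difference = 83 − 163 = -80.

-80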